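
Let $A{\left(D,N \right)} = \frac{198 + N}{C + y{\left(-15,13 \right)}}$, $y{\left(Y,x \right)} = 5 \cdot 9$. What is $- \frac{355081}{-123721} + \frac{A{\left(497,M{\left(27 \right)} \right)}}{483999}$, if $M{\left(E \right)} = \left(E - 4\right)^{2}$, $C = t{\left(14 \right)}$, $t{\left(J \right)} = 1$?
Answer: $\frac{7905596995441}{2754518652834} \approx 2.87$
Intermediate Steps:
$y{\left(Y,x \right)} = 45$
$C = 1$
$M{\left(E \right)} = \left(-4 + E\right)^{2}$
$A{\left(D,N \right)} = \frac{99}{23} + \frac{N}{46}$ ($A{\left(D,N \right)} = \frac{198 + N}{1 + 45} = \frac{198 + N}{46} = \left(198 + N\right) \frac{1}{46} = \frac{99}{23} + \frac{N}{46}$)
$- \frac{355081}{-123721} + \frac{A{\left(497,M{\left(27 \right)} \right)}}{483999} = - \frac{355081}{-123721} + \frac{\frac{99}{23} + \frac{\left(-4 + 27\right)^{2}}{46}}{483999} = \left(-355081\right) \left(- \frac{1}{123721}\right) + \left(\frac{99}{23} + \frac{23^{2}}{46}\right) \frac{1}{483999} = \frac{355081}{123721} + \left(\frac{99}{23} + \frac{1}{46} \cdot 529\right) \frac{1}{483999} = \frac{355081}{123721} + \left(\frac{99}{23} + \frac{23}{2}\right) \frac{1}{483999} = \frac{355081}{123721} + \frac{727}{46} \cdot \frac{1}{483999} = \frac{355081}{123721} + \frac{727}{22263954} = \frac{7905596995441}{2754518652834}$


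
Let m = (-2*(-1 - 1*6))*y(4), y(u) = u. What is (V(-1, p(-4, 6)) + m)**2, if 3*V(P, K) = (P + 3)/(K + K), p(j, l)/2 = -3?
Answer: 1014049/324 ≈ 3129.8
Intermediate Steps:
p(j, l) = -6 (p(j, l) = 2*(-3) = -6)
V(P, K) = (3 + P)/(6*K) (V(P, K) = ((P + 3)/(K + K))/3 = ((3 + P)/((2*K)))/3 = ((3 + P)*(1/(2*K)))/3 = ((3 + P)/(2*K))/3 = (3 + P)/(6*K))
m = 56 (m = -2*(-1 - 1*6)*4 = -2*(-1 - 6)*4 = -2*(-7)*4 = 14*4 = 56)
(V(-1, p(-4, 6)) + m)**2 = ((1/6)*(3 - 1)/(-6) + 56)**2 = ((1/6)*(-1/6)*2 + 56)**2 = (-1/18 + 56)**2 = (1007/18)**2 = 1014049/324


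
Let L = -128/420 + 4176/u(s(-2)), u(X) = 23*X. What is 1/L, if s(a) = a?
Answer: -2415/219976 ≈ -0.010978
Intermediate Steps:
L = -219976/2415 (L = -128/420 + 4176/((23*(-2))) = -128*1/420 + 4176/(-46) = -32/105 + 4176*(-1/46) = -32/105 - 2088/23 = -219976/2415 ≈ -91.087)
1/L = 1/(-219976/2415) = -2415/219976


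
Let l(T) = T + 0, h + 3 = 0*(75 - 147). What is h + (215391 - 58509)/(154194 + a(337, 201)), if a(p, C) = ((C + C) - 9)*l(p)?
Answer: -234341/95545 ≈ -2.4527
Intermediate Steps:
h = -3 (h = -3 + 0*(75 - 147) = -3 + 0*(-72) = -3 + 0 = -3)
l(T) = T
a(p, C) = p*(-9 + 2*C) (a(p, C) = ((C + C) - 9)*p = (2*C - 9)*p = (-9 + 2*C)*p = p*(-9 + 2*C))
h + (215391 - 58509)/(154194 + a(337, 201)) = -3 + (215391 - 58509)/(154194 + 337*(-9 + 2*201)) = -3 + 156882/(154194 + 337*(-9 + 402)) = -3 + 156882/(154194 + 337*393) = -3 + 156882/(154194 + 132441) = -3 + 156882/286635 = -3 + 156882*(1/286635) = -3 + 52294/95545 = -234341/95545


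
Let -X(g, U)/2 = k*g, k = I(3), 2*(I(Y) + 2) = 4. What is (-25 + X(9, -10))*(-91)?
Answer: 2275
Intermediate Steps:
I(Y) = 0 (I(Y) = -2 + (1/2)*4 = -2 + 2 = 0)
k = 0
X(g, U) = 0 (X(g, U) = -0*g = -2*0 = 0)
(-25 + X(9, -10))*(-91) = (-25 + 0)*(-91) = -25*(-91) = 2275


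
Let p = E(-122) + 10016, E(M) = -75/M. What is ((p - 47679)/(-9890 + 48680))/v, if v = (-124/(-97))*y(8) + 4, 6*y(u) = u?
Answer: -445696667/2618583600 ≈ -0.17021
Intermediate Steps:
y(u) = u/6
p = 1222027/122 (p = -75/(-122) + 10016 = -75*(-1/122) + 10016 = 75/122 + 10016 = 1222027/122 ≈ 10017.)
v = 1660/291 (v = (-124/(-97))*((⅙)*8) + 4 = -124*(-1/97)*(4/3) + 4 = (124/97)*(4/3) + 4 = 496/291 + 4 = 1660/291 ≈ 5.7045)
((p - 47679)/(-9890 + 48680))/v = ((1222027/122 - 47679)/(-9890 + 48680))/(1660/291) = -4594811/122/38790*(291/1660) = -4594811/122*1/38790*(291/1660) = -4594811/4732380*291/1660 = -445696667/2618583600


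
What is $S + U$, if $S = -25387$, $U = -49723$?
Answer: $-75110$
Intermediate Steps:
$S + U = -25387 - 49723 = -75110$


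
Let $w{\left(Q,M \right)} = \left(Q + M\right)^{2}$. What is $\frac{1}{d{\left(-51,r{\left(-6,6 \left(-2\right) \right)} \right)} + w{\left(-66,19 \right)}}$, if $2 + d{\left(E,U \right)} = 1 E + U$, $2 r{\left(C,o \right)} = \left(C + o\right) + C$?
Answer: $\frac{1}{2144} \approx 0.00046642$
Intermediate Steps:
$r{\left(C,o \right)} = C + \frac{o}{2}$ ($r{\left(C,o \right)} = \frac{\left(C + o\right) + C}{2} = \frac{o + 2 C}{2} = C + \frac{o}{2}$)
$w{\left(Q,M \right)} = \left(M + Q\right)^{2}$
$d{\left(E,U \right)} = -2 + E + U$ ($d{\left(E,U \right)} = -2 + \left(1 E + U\right) = -2 + \left(E + U\right) = -2 + E + U$)
$\frac{1}{d{\left(-51,r{\left(-6,6 \left(-2\right) \right)} \right)} + w{\left(-66,19 \right)}} = \frac{1}{\left(-2 - 51 - \left(6 - \frac{6 \left(-2\right)}{2}\right)\right) + \left(19 - 66\right)^{2}} = \frac{1}{\left(-2 - 51 + \left(-6 + \frac{1}{2} \left(-12\right)\right)\right) + \left(-47\right)^{2}} = \frac{1}{\left(-2 - 51 - 12\right) + 2209} = \frac{1}{-65 + 2209} = \frac{1}{2144}$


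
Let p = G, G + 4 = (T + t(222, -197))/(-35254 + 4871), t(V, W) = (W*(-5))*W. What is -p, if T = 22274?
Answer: -50239/30383 ≈ -1.6535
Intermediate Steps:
t(V, W) = -5*W**2 (t(V, W) = (-5*W)*W = -5*W**2)
G = 50239/30383 (G = -4 + (22274 - 5*(-197)**2)/(-35254 + 4871) = -4 + (22274 - 5*38809)/(-30383) = -4 + (22274 - 194045)*(-1/30383) = -4 - 171771*(-1/30383) = -4 + 171771/30383 = 50239/30383 ≈ 1.6535)
p = 50239/30383 ≈ 1.6535
-p = -1*50239/30383 = -50239/30383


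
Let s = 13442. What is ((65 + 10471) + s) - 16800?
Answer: 7178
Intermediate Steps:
((65 + 10471) + s) - 16800 = ((65 + 10471) + 13442) - 16800 = (10536 + 13442) - 16800 = 23978 - 16800 = 7178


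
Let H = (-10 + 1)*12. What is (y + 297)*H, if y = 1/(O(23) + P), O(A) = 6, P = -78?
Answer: -64149/2 ≈ -32075.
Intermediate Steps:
H = -108 (H = -9*12 = -108)
y = -1/72 (y = 1/(6 - 78) = 1/(-72) = -1/72 ≈ -0.013889)
(y + 297)*H = (-1/72 + 297)*(-108) = (21383/72)*(-108) = -64149/2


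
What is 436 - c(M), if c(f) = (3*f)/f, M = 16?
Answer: 433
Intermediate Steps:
c(f) = 3
436 - c(M) = 436 - 1*3 = 436 - 3 = 433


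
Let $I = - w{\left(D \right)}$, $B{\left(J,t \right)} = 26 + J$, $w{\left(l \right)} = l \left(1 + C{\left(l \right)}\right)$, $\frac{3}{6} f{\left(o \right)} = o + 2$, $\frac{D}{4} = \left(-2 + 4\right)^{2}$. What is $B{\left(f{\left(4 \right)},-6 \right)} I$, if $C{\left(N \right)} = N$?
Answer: $-10336$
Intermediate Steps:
$D = 16$ ($D = 4 \left(-2 + 4\right)^{2} = 4 \cdot 2^{2} = 4 \cdot 4 = 16$)
$f{\left(o \right)} = 4 + 2 o$ ($f{\left(o \right)} = 2 \left(o + 2\right) = 2 \left(2 + o\right) = 4 + 2 o$)
$w{\left(l \right)} = l \left(1 + l\right)$
$I = -272$ ($I = - 16 \left(1 + 16\right) = - 16 \cdot 17 = \left(-1\right) 272 = -272$)
$B{\left(f{\left(4 \right)},-6 \right)} I = \left(26 + \left(4 + 2 \cdot 4\right)\right) \left(-272\right) = \left(26 + \left(4 + 8\right)\right) \left(-272\right) = \left(26 + 12\right) \left(-272\right) = 38 \left(-272\right) = -10336$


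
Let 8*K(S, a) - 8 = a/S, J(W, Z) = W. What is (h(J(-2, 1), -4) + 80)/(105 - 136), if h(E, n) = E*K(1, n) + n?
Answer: -75/31 ≈ -2.4194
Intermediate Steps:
K(S, a) = 1 + a/(8*S) (K(S, a) = 1 + (a/S)/8 = 1 + a/(8*S))
h(E, n) = n + E*(1 + n/8) (h(E, n) = E*((1 + n/8)/1) + n = E*(1*(1 + n/8)) + n = E*(1 + n/8) + n = n + E*(1 + n/8))
(h(J(-2, 1), -4) + 80)/(105 - 136) = ((-2 - 4 + (1/8)*(-2)*(-4)) + 80)/(105 - 136) = ((-2 - 4 + 1) + 80)/(-31) = -(-5 + 80)/31 = -1/31*75 = -75/31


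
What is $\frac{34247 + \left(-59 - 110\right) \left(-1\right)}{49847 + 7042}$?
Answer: $\frac{3824}{6321} \approx 0.60497$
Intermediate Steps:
$\frac{34247 + \left(-59 - 110\right) \left(-1\right)}{49847 + 7042} = \frac{34247 - -169}{56889} = \left(34247 + 169\right) \frac{1}{56889} = 34416 \cdot \frac{1}{56889} = \frac{3824}{6321}$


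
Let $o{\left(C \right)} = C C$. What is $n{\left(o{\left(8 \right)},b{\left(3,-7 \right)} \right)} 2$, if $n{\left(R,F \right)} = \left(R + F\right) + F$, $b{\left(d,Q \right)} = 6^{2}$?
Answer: $272$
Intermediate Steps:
$b{\left(d,Q \right)} = 36$
$o{\left(C \right)} = C^{2}$
$n{\left(R,F \right)} = R + 2 F$ ($n{\left(R,F \right)} = \left(F + R\right) + F = R + 2 F$)
$n{\left(o{\left(8 \right)},b{\left(3,-7 \right)} \right)} 2 = \left(8^{2} + 2 \cdot 36\right) 2 = \left(64 + 72\right) 2 = 136 \cdot 2 = 272$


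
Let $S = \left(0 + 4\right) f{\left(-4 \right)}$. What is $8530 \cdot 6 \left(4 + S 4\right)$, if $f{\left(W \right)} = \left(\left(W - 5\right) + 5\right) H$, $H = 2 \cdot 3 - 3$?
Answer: $-9621840$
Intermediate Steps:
$H = 3$ ($H = 6 - 3 = 3$)
$f{\left(W \right)} = 3 W$ ($f{\left(W \right)} = \left(\left(W - 5\right) + 5\right) 3 = \left(\left(-5 + W\right) + 5\right) 3 = W 3 = 3 W$)
$S = -48$ ($S = \left(0 + 4\right) 3 \left(-4\right) = 4 \left(-12\right) = -48$)
$8530 \cdot 6 \left(4 + S 4\right) = 8530 \cdot 6 \left(4 - 192\right) = 8530 \cdot 6 \left(-188\right) = 8530 \left(-1128\right) = -9621840$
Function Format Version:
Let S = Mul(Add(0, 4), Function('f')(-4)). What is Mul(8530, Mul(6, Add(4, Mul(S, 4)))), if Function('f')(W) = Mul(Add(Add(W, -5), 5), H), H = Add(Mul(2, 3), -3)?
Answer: -9621840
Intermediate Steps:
H = 3 (H = Add(6, -3) = 3)
Function('f')(W) = Mul(3, W) (Function('f')(W) = Mul(Add(Add(W, -5), 5), 3) = Mul(Add(Add(-5, W), 5), 3) = Mul(W, 3) = Mul(3, W))
S = -48 (S = Mul(Add(0, 4), Mul(3, -4)) = Mul(4, -12) = -48)
Mul(8530, Mul(6, Add(4, Mul(S, 4)))) = Mul(8530, Mul(6, Add(4, Mul(-48, 4)))) = Mul(8530, Mul(6, Add(4, -192))) = Mul(8530, Mul(6, -188)) = Mul(8530, -1128) = -9621840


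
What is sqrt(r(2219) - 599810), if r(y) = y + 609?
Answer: I*sqrt(596982) ≈ 772.65*I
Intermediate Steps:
r(y) = 609 + y
sqrt(r(2219) - 599810) = sqrt((609 + 2219) - 599810) = sqrt(2828 - 599810) = sqrt(-596982) = I*sqrt(596982)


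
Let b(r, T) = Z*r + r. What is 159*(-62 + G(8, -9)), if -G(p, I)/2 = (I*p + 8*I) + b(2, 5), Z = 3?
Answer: 33390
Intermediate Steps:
b(r, T) = 4*r (b(r, T) = 3*r + r = 4*r)
G(p, I) = -16 - 16*I - 2*I*p (G(p, I) = -2*((I*p + 8*I) + 4*2) = -2*((8*I + I*p) + 8) = -2*(8 + 8*I + I*p) = -16 - 16*I - 2*I*p)
159*(-62 + G(8, -9)) = 159*(-62 + (-16 - 16*(-9) - 2*(-9)*8)) = 159*(-62 + (-16 + 144 + 144)) = 159*(-62 + 272) = 159*210 = 33390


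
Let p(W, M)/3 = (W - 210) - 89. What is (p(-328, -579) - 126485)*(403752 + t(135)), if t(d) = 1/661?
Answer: -34258327450718/661 ≈ -5.1828e+10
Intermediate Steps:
t(d) = 1/661
p(W, M) = -897 + 3*W (p(W, M) = 3*((W - 210) - 89) = 3*((-210 + W) - 89) = 3*(-299 + W) = -897 + 3*W)
(p(-328, -579) - 126485)*(403752 + t(135)) = ((-897 + 3*(-328)) - 126485)*(403752 + 1/661) = ((-897 - 984) - 126485)*(266880073/661) = (-1881 - 126485)*(266880073/661) = -128366*266880073/661 = -34258327450718/661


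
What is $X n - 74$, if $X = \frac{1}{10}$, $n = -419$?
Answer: $- \frac{1159}{10} \approx -115.9$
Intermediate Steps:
$X = \frac{1}{10} \approx 0.1$
$X n - 74 = \frac{1}{10} \left(-419\right) - 74 = - \frac{419}{10} - 74 = - \frac{1159}{10}$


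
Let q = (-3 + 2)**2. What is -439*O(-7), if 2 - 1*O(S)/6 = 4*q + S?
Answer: -13170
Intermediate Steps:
q = 1 (q = (-1)**2 = 1)
O(S) = -12 - 6*S (O(S) = 12 - 6*(4*1 + S) = 12 - 6*(4 + S) = 12 + (-24 - 6*S) = -12 - 6*S)
-439*O(-7) = -439*(-12 - 6*(-7)) = -439*(-12 + 42) = -439*30 = -13170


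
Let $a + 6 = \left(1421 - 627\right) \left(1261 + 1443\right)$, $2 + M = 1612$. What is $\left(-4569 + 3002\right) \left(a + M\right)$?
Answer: $-3366824860$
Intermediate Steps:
$M = 1610$ ($M = -2 + 1612 = 1610$)
$a = 2146970$ ($a = -6 + \left(1421 - 627\right) \left(1261 + 1443\right) = -6 + 794 \cdot 2704 = -6 + 2146976 = 2146970$)
$\left(-4569 + 3002\right) \left(a + M\right) = \left(-4569 + 3002\right) \left(2146970 + 1610\right) = \left(-1567\right) 2148580 = -3366824860$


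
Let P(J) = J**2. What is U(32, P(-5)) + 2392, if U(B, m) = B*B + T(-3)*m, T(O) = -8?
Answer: 3216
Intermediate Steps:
U(B, m) = B**2 - 8*m (U(B, m) = B*B - 8*m = B**2 - 8*m)
U(32, P(-5)) + 2392 = (32**2 - 8*(-5)**2) + 2392 = (1024 - 8*25) + 2392 = (1024 - 200) + 2392 = 824 + 2392 = 3216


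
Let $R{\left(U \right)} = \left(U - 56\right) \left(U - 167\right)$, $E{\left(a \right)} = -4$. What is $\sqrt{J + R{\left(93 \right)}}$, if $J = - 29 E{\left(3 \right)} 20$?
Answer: $i \sqrt{418} \approx 20.445 i$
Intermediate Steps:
$R{\left(U \right)} = \left(-167 + U\right) \left(-56 + U\right)$ ($R{\left(U \right)} = \left(-56 + U\right) \left(-167 + U\right) = \left(-167 + U\right) \left(-56 + U\right)$)
$J = 2320$ ($J = \left(-29\right) \left(-4\right) 20 = 116 \cdot 20 = 2320$)
$\sqrt{J + R{\left(93 \right)}} = \sqrt{2320 + \left(9352 + 93^{2} - 20739\right)} = \sqrt{2320 + \left(9352 + 8649 - 20739\right)} = \sqrt{2320 - 2738} = \sqrt{-418} = i \sqrt{418}$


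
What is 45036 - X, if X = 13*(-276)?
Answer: 48624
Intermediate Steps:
X = -3588
45036 - X = 45036 - 1*(-3588) = 45036 + 3588 = 48624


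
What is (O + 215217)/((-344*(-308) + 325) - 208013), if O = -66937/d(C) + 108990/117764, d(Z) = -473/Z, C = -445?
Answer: -4240158400367/2833468258896 ≈ -1.4965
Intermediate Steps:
O = -1753890296995/27851186 (O = -66937/((-473/(-445))) + 108990/117764 = -66937/((-473*(-1/445))) + 108990*(1/117764) = -66937/473/445 + 54495/58882 = -66937*445/473 + 54495/58882 = -29786965/473 + 54495/58882 = -1753890296995/27851186 ≈ -62974.)
(O + 215217)/((-344*(-308) + 325) - 208013) = (-1753890296995/27851186 + 215217)/((-344*(-308) + 325) - 208013) = 4240158400367/(27851186*((105952 + 325) - 208013)) = 4240158400367/(27851186*(106277 - 208013)) = (4240158400367/27851186)/(-101736) = (4240158400367/27851186)*(-1/101736) = -4240158400367/2833468258896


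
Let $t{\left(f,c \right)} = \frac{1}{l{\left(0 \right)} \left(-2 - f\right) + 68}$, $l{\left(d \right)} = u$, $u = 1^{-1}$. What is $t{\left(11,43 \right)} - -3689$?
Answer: $\frac{202896}{55} \approx 3689.0$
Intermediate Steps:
$u = 1$
$l{\left(d \right)} = 1$
$t{\left(f,c \right)} = \frac{1}{66 - f}$ ($t{\left(f,c \right)} = \frac{1}{1 \left(-2 - f\right) + 68} = \frac{1}{\left(-2 - f\right) + 68} = \frac{1}{66 - f}$)
$t{\left(11,43 \right)} - -3689 = - \frac{1}{-66 + 11} - -3689 = - \frac{1}{-55} + 3689 = \left(-1\right) \left(- \frac{1}{55}\right) + 3689 = \frac{1}{55} + 3689 = \frac{202896}{55}$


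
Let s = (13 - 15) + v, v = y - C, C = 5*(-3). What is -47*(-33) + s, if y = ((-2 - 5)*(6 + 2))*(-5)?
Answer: 1844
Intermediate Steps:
C = -15
y = 280 (y = -7*8*(-5) = -56*(-5) = 280)
v = 295 (v = 280 - 1*(-15) = 280 + 15 = 295)
s = 293 (s = (13 - 15) + 295 = -2 + 295 = 293)
-47*(-33) + s = -47*(-33) + 293 = 1551 + 293 = 1844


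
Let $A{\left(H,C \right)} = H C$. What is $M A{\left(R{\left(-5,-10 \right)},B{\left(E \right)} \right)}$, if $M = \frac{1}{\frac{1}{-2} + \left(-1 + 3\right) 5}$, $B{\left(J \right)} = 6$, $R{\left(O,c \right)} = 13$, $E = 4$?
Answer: $\frac{156}{19} \approx 8.2105$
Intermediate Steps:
$A{\left(H,C \right)} = C H$
$M = \frac{2}{19}$ ($M = \frac{1}{- \frac{1}{2} + 2 \cdot 5} = \frac{1}{- \frac{1}{2} + 10} = \frac{1}{\frac{19}{2}} = \frac{2}{19} \approx 0.10526$)
$M A{\left(R{\left(-5,-10 \right)},B{\left(E \right)} \right)} = \frac{2 \cdot 6 \cdot 13}{19} = \frac{2}{19} \cdot 78 = \frac{156}{19}$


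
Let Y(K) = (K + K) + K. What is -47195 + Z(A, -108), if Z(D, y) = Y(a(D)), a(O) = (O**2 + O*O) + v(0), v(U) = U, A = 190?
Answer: 169405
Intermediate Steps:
a(O) = 2*O**2 (a(O) = (O**2 + O*O) + 0 = (O**2 + O**2) + 0 = 2*O**2 + 0 = 2*O**2)
Y(K) = 3*K (Y(K) = 2*K + K = 3*K)
Z(D, y) = 6*D**2 (Z(D, y) = 3*(2*D**2) = 6*D**2)
-47195 + Z(A, -108) = -47195 + 6*190**2 = -47195 + 6*36100 = -47195 + 216600 = 169405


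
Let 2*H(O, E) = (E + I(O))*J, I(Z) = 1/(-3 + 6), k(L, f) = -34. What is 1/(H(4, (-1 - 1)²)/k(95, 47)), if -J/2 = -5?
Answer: -102/65 ≈ -1.5692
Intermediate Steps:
J = 10 (J = -2*(-5) = 10)
I(Z) = ⅓ (I(Z) = 1/3 = ⅓)
H(O, E) = 5/3 + 5*E (H(O, E) = ((E + ⅓)*10)/2 = ((⅓ + E)*10)/2 = (10/3 + 10*E)/2 = 5/3 + 5*E)
1/(H(4, (-1 - 1)²)/k(95, 47)) = 1/((5/3 + 5*(-1 - 1)²)/(-34)) = 1/((5/3 + 5*(-2)²)*(-1/34)) = 1/((5/3 + 5*4)*(-1/34)) = 1/((5/3 + 20)*(-1/34)) = 1/((65/3)*(-1/34)) = 1/(-65/102) = -102/65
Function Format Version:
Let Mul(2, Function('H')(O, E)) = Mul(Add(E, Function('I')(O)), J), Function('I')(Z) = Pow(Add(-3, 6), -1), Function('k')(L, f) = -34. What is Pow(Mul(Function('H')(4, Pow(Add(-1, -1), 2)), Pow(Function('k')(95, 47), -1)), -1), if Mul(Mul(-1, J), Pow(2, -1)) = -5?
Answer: Rational(-102, 65) ≈ -1.5692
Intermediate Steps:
J = 10 (J = Mul(-2, -5) = 10)
Function('I')(Z) = Rational(1, 3) (Function('I')(Z) = Pow(3, -1) = Rational(1, 3))
Function('H')(O, E) = Add(Rational(5, 3), Mul(5, E)) (Function('H')(O, E) = Mul(Rational(1, 2), Mul(Add(E, Rational(1, 3)), 10)) = Mul(Rational(1, 2), Mul(Add(Rational(1, 3), E), 10)) = Mul(Rational(1, 2), Add(Rational(10, 3), Mul(10, E))) = Add(Rational(5, 3), Mul(5, E)))
Pow(Mul(Function('H')(4, Pow(Add(-1, -1), 2)), Pow(Function('k')(95, 47), -1)), -1) = Pow(Mul(Add(Rational(5, 3), Mul(5, Pow(Add(-1, -1), 2))), Pow(-34, -1)), -1) = Pow(Mul(Add(Rational(5, 3), Mul(5, Pow(-2, 2))), Rational(-1, 34)), -1) = Pow(Mul(Add(Rational(5, 3), Mul(5, 4)), Rational(-1, 34)), -1) = Pow(Mul(Add(Rational(5, 3), 20), Rational(-1, 34)), -1) = Pow(Mul(Rational(65, 3), Rational(-1, 34)), -1) = Pow(Rational(-65, 102), -1) = Rational(-102, 65)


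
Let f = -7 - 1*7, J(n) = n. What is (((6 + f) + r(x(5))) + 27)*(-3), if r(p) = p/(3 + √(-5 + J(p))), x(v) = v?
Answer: -62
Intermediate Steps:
f = -14 (f = -7 - 7 = -14)
r(p) = p/(3 + √(-5 + p))
(((6 + f) + r(x(5))) + 27)*(-3) = (((6 - 14) + 5/(3 + √(-5 + 5))) + 27)*(-3) = ((-8 + 5/(3 + √0)) + 27)*(-3) = ((-8 + 5/(3 + 0)) + 27)*(-3) = ((-8 + 5/3) + 27)*(-3) = (-19/3 + 27)*(-3) = (62/3)*(-3) = -62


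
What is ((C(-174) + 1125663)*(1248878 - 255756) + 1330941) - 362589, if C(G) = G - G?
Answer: 1117921658238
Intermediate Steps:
C(G) = 0
((C(-174) + 1125663)*(1248878 - 255756) + 1330941) - 362589 = ((0 + 1125663)*(1248878 - 255756) + 1330941) - 362589 = (1125663*993122 + 1330941) - 362589 = (1117920689886 + 1330941) - 362589 = 1117922020827 - 362589 = 1117921658238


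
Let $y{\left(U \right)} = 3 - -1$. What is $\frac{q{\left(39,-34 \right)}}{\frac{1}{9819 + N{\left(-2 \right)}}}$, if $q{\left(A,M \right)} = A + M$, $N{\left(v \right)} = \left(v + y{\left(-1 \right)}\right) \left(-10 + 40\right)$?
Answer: $49395$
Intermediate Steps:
$y{\left(U \right)} = 4$ ($y{\left(U \right)} = 3 + 1 = 4$)
$N{\left(v \right)} = 120 + 30 v$ ($N{\left(v \right)} = \left(v + 4\right) \left(-10 + 40\right) = \left(4 + v\right) 30 = 120 + 30 v$)
$\frac{q{\left(39,-34 \right)}}{\frac{1}{9819 + N{\left(-2 \right)}}} = \frac{39 - 34}{\frac{1}{9819 + \left(120 + 30 \left(-2\right)\right)}} = \frac{5}{\frac{1}{9819 + \left(120 - 60\right)}} = \frac{5}{\frac{1}{9819 + 60}} = \frac{5}{\frac{1}{9879}} = 5 \frac{1}{\frac{1}{9879}} = 5 \cdot 9879 = 49395$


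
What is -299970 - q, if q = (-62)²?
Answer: -303814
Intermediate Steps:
q = 3844
-299970 - q = -299970 - 1*3844 = -299970 - 3844 = -303814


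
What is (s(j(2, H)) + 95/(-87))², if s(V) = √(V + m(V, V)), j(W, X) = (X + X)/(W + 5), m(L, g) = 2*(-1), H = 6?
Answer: 48037/52983 - 190*I*√14/609 ≈ 0.90665 - 1.1673*I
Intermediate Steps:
m(L, g) = -2
j(W, X) = 2*X/(5 + W) (j(W, X) = (2*X)/(5 + W) = 2*X/(5 + W))
s(V) = √(-2 + V) (s(V) = √(V - 2) = √(-2 + V))
(s(j(2, H)) + 95/(-87))² = (√(-2 + 2*6/(5 + 2)) + 95/(-87))² = (√(-2 + 2*6/7) + 95*(-1/87))² = (√(-2 + 2*6*(⅐)) - 95/87)² = (√(-2 + 12/7) - 95/87)² = (√(-2/7) - 95/87)² = (I*√14/7 - 95/87)² = (-95/87 + I*√14/7)²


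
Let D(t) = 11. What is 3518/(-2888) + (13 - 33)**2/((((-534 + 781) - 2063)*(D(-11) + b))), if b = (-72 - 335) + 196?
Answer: -99733/81947 ≈ -1.2170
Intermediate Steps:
b = -211 (b = -407 + 196 = -211)
3518/(-2888) + (13 - 33)**2/((((-534 + 781) - 2063)*(D(-11) + b))) = 3518/(-2888) + (13 - 33)**2/((((-534 + 781) - 2063)*(11 - 211))) = 3518*(-1/2888) + (-20)**2/(((247 - 2063)*(-200))) = -1759/1444 + 400/((-1816*(-200))) = -1759/1444 + 400/363200 = -1759/1444 + 400*(1/363200) = -1759/1444 + 1/908 = -99733/81947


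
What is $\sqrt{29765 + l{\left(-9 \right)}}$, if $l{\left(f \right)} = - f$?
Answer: $\sqrt{29774} \approx 172.55$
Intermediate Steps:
$\sqrt{29765 + l{\left(-9 \right)}} = \sqrt{29765 - -9} = \sqrt{29765 + 9} = \sqrt{29774}$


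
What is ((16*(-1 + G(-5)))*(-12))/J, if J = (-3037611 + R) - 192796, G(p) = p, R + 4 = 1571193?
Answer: -576/829609 ≈ -0.00069430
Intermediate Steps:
R = 1571189 (R = -4 + 1571193 = 1571189)
J = -1659218 (J = (-3037611 + 1571189) - 192796 = -1466422 - 192796 = -1659218)
((16*(-1 + G(-5)))*(-12))/J = ((16*(-1 - 5))*(-12))/(-1659218) = ((16*(-6))*(-12))*(-1/1659218) = -96*(-12)*(-1/1659218) = 1152*(-1/1659218) = -576/829609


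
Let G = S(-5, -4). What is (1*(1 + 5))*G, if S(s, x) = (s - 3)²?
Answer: 384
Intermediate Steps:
S(s, x) = (-3 + s)²
G = 64 (G = (-3 - 5)² = (-8)² = 64)
(1*(1 + 5))*G = (1*(1 + 5))*64 = (1*6)*64 = 6*64 = 384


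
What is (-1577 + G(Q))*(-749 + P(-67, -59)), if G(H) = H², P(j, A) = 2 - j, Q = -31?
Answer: 418880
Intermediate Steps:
(-1577 + G(Q))*(-749 + P(-67, -59)) = (-1577 + (-31)²)*(-749 + (2 - 1*(-67))) = (-1577 + 961)*(-749 + (2 + 67)) = -616*(-749 + 69) = -616*(-680) = 418880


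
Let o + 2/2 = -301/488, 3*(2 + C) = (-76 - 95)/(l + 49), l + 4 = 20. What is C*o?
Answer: 147543/31720 ≈ 4.6514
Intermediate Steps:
l = 16 (l = -4 + 20 = 16)
C = -187/65 (C = -2 + ((-76 - 95)/(16 + 49))/3 = -2 + (-171/65)/3 = -2 + (-171*1/65)/3 = -2 + (1/3)*(-171/65) = -2 - 57/65 = -187/65 ≈ -2.8769)
o = -789/488 (o = -1 - 301/488 = -789/488 ≈ -1.6168)
C*o = -187/65*(-789/488) = 147543/31720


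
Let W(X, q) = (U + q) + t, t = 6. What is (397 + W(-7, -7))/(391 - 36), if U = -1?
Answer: 79/71 ≈ 1.1127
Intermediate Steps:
W(X, q) = 5 + q (W(X, q) = (-1 + q) + 6 = 5 + q)
(397 + W(-7, -7))/(391 - 36) = (397 + (5 - 7))/(391 - 36) = (397 - 2)/355 = 395*(1/355) = 79/71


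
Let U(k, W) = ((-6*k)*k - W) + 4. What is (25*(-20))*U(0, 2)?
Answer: -1000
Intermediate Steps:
U(k, W) = 4 - W - 6*k² (U(k, W) = (-6*k² - W) + 4 = (-W - 6*k²) + 4 = 4 - W - 6*k²)
(25*(-20))*U(0, 2) = (25*(-20))*(4 - 1*2 - 6*0²) = -500*(4 - 2 - 6*0) = -500*(4 - 2 + 0) = -500*2 = -1000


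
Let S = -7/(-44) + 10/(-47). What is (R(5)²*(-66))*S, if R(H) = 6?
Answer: 5994/47 ≈ 127.53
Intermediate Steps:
S = -111/2068 (S = -7*(-1/44) + 10*(-1/47) = 7/44 - 10/47 = -111/2068 ≈ -0.053675)
(R(5)²*(-66))*S = (6²*(-66))*(-111/2068) = (36*(-66))*(-111/2068) = -2376*(-111/2068) = 5994/47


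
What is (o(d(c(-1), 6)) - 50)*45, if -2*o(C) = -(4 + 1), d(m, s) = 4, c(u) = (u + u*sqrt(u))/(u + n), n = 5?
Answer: -4275/2 ≈ -2137.5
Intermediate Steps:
c(u) = (u + u**(3/2))/(5 + u) (c(u) = (u + u*sqrt(u))/(u + 5) = (u + u**(3/2))/(5 + u))
o(C) = 5/2 (o(C) = -(-1)*(4 + 1)/2 = -(-1)*5/2 = -1/2*(-5) = 5/2)
(o(d(c(-1), 6)) - 50)*45 = (5/2 - 50)*45 = -95/2*45 = -4275/2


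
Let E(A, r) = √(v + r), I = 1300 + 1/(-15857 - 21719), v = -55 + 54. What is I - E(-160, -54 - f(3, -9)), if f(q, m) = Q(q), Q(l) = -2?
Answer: 48848799/37576 - I*√53 ≈ 1300.0 - 7.2801*I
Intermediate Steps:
f(q, m) = -2
v = -1
I = 48848799/37576 (I = 1300 + 1/(-37576) = 1300 - 1/37576 = 48848799/37576 ≈ 1300.0)
E(A, r) = √(-1 + r)
I - E(-160, -54 - f(3, -9)) = 48848799/37576 - √(-1 + (-54 - 1*(-2))) = 48848799/37576 - √(-1 + (-54 + 2)) = 48848799/37576 - √(-1 - 52) = 48848799/37576 - √(-53) = 48848799/37576 - I*√53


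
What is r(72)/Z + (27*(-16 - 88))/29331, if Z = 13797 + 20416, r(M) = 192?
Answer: -10048728/111500167 ≈ -0.090123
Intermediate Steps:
Z = 34213
r(72)/Z + (27*(-16 - 88))/29331 = 192/34213 + (27*(-16 - 88))/29331 = 192*(1/34213) + (27*(-104))*(1/29331) = 192/34213 - 2808*1/29331 = 192/34213 - 312/3259 = -10048728/111500167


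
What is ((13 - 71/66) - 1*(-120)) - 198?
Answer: -4361/66 ≈ -66.076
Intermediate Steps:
((13 - 71/66) - 1*(-120)) - 198 = ((13 - 71*1/66) + 120) - 198 = ((13 - 71/66) + 120) - 198 = (787/66 + 120) - 198 = 8707/66 - 198 = -4361/66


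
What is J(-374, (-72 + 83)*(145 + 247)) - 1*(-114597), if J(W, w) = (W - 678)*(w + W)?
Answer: -4028179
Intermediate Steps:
J(W, w) = (-678 + W)*(W + w)
J(-374, (-72 + 83)*(145 + 247)) - 1*(-114597) = ((-374)² - 678*(-374) - 678*(-72 + 83)*(145 + 247) - 374*(-72 + 83)*(145 + 247)) - 1*(-114597) = (139876 + 253572 - 7458*392 - 4114*392) + 114597 = (139876 + 253572 - 678*4312 - 374*4312) + 114597 = (139876 + 253572 - 2923536 - 1612688) + 114597 = -4142776 + 114597 = -4028179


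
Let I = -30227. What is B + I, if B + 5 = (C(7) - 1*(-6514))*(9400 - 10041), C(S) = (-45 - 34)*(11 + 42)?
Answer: -1521839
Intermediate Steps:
C(S) = -4187 (C(S) = -79*53 = -4187)
B = -1491612 (B = -5 + (-4187 - 1*(-6514))*(9400 - 10041) = -5 + (-4187 + 6514)*(-641) = -5 + 2327*(-641) = -5 - 1491607 = -1491612)
B + I = -1491612 - 30227 = -1521839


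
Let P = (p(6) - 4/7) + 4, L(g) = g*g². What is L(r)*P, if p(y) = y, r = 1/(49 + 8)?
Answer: 22/432117 ≈ 5.0912e-5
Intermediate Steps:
r = 1/57 ≈ 0.017544
L(g) = g³
P = 66/7 (P = (6 - 4/7) + 4 = 38/7 + 4 = 66/7 ≈ 9.4286)
L(r)*P = (1/57)³*(66/7) = (1/185193)*(66/7) = 22/432117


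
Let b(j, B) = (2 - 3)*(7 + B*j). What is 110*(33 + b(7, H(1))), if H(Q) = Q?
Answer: 2090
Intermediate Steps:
b(j, B) = -7 - B*j (b(j, B) = -(7 + B*j) = -7 - B*j)
110*(33 + b(7, H(1))) = 110*(33 + (-7 - 1*1*7)) = 110*(33 + (-7 - 7)) = 110*(33 - 14) = 110*19 = 2090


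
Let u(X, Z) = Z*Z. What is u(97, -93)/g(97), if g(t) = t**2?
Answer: 8649/9409 ≈ 0.91923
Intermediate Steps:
u(X, Z) = Z**2
u(97, -93)/g(97) = (-93)**2/(97**2) = 8649/9409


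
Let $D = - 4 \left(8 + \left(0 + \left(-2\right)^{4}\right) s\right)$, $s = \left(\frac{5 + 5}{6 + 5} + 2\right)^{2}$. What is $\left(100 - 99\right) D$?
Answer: $- \frac{69408}{121} \approx -573.62$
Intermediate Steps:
$s = \frac{1024}{121}$ ($s = \left(\frac{10}{11} + 2\right)^{2} = \left(\frac{32}{11}\right)^{2} = \frac{1024}{121} \approx 8.4628$)
$D = - \frac{69408}{121}$ ($D = - 4 \left(8 + \left(0 + \left(-2\right)^{4}\right) \frac{1024}{121}\right) = - 4 \left(8 + \left(0 + 16\right) \frac{1024}{121}\right) = - 4 \left(8 + 16 \cdot \frac{1024}{121}\right) = - 4 \left(8 + \frac{16384}{121}\right) = \left(-4\right) \frac{17352}{121} = - \frac{69408}{121} \approx -573.62$)
$\left(100 - 99\right) D = \left(100 - 99\right) \left(- \frac{69408}{121}\right) = 1 \left(- \frac{69408}{121}\right) = - \frac{69408}{121}$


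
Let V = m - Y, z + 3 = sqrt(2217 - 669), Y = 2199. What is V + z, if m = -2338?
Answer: -4540 + 6*sqrt(43) ≈ -4500.7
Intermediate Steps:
z = -3 + 6*sqrt(43) (z = -3 + sqrt(2217 - 669) = -3 + sqrt(1548) = -3 + 6*sqrt(43) ≈ 36.345)
V = -4537 (V = -2338 - 1*2199 = -2338 - 2199 = -4537)
V + z = -4537 + (-3 + 6*sqrt(43)) = -4540 + 6*sqrt(43)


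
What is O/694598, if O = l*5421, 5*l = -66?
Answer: -178893/1736495 ≈ -0.10302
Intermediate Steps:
l = -66/5 (l = (1/5)*(-66) = -66/5 ≈ -13.200)
O = -357786/5 (O = -66/5*5421 = -357786/5 ≈ -71557.)
O/694598 = -357786/5/694598 = -357786/5*1/694598 = -178893/1736495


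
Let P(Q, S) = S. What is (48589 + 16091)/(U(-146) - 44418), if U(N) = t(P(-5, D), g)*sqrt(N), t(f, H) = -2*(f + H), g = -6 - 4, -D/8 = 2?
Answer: -102605580/70476911 - 120120*I*sqrt(146)/70476911 ≈ -1.4559 - 0.020594*I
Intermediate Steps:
D = -16 (D = -8*2 = -16)
g = -10
t(f, H) = -2*H - 2*f (t(f, H) = -2*(H + f) = -2*H - 2*f)
U(N) = 52*sqrt(N) (U(N) = (-2*(-10) - 2*(-16))*sqrt(N) = (20 + 32)*sqrt(N) = 52*sqrt(N))
(48589 + 16091)/(U(-146) - 44418) = (48589 + 16091)/(52*sqrt(-146) - 44418) = 64680/(52*(I*sqrt(146)) - 44418) = 64680/(52*I*sqrt(146) - 44418) = 64680/(-44418 + 52*I*sqrt(146))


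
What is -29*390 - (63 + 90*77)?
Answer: -18303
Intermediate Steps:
-29*390 - (63 + 90*77) = -11310 - (63 + 6930) = -11310 - 1*6993 = -11310 - 6993 = -18303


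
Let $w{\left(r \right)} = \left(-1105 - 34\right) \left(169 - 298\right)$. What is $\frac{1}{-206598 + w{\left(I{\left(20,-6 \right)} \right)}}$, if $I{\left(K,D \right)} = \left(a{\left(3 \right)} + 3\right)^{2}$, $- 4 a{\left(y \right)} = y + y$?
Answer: $- \frac{1}{59667} \approx -1.676 \cdot 10^{-5}$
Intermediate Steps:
$a{\left(y \right)} = - \frac{y}{2}$ ($a{\left(y \right)} = - \frac{y + y}{4} = - \frac{2 y}{4} = - \frac{y}{2}$)
$I{\left(K,D \right)} = \frac{9}{4}$ ($I{\left(K,D \right)} = \left(\left(- \frac{1}{2}\right) 3 + 3\right)^{2} = \left(- \frac{3}{2} + 3\right)^{2} = \left(\frac{3}{2}\right)^{2} = \frac{9}{4}$)
$w{\left(r \right)} = 146931$ ($w{\left(r \right)} = \left(-1139\right) \left(-129\right) = 146931$)
$\frac{1}{-206598 + w{\left(I{\left(20,-6 \right)} \right)}} = \frac{1}{-206598 + 146931} = \frac{1}{-59667} = - \frac{1}{59667}$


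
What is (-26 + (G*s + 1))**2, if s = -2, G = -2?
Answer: 441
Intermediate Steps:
(-26 + (G*s + 1))**2 = (-26 + (-2*(-2) + 1))**2 = (-26 + (4 + 1))**2 = (-26 + 5)**2 = (-21)**2 = 441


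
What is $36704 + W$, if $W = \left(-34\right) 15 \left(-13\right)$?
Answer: $43334$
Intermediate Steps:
$W = 6630$ ($W = \left(-510\right) \left(-13\right) = 6630$)
$36704 + W = 36704 + 6630 = 43334$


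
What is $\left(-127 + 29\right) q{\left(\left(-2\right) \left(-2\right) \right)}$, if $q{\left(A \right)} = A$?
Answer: $-392$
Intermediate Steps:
$\left(-127 + 29\right) q{\left(\left(-2\right) \left(-2\right) \right)} = \left(-127 + 29\right) \left(\left(-2\right) \left(-2\right)\right) = \left(-98\right) 4 = -392$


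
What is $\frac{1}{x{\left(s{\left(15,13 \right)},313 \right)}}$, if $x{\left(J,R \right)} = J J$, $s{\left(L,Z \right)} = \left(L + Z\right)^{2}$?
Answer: $\frac{1}{614656} \approx 1.6269 \cdot 10^{-6}$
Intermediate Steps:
$x{\left(J,R \right)} = J^{2}$
$\frac{1}{x{\left(s{\left(15,13 \right)},313 \right)}} = \frac{1}{\left(\left(15 + 13\right)^{2}\right)^{2}} = \frac{1}{\left(28^{2}\right)^{2}} = \frac{1}{784^{2}} = \frac{1}{614656}$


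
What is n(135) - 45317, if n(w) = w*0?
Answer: -45317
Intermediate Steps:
n(w) = 0
n(135) - 45317 = 0 - 45317 = -45317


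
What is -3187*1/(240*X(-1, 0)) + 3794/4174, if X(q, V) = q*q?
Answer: -6195989/500880 ≈ -12.370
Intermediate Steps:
X(q, V) = q**2
-3187*1/(240*X(-1, 0)) + 3794/4174 = -3187/(-16*(-15)*(-1)**2) + 3794/4174 = -3187/(240*1) + 3794*(1/4174) = -3187/240 + 1897/2087 = -6195989/500880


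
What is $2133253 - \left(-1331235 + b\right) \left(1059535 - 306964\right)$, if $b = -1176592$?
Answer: $1887320006470$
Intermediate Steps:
$2133253 - \left(-1331235 + b\right) \left(1059535 - 306964\right) = 2133253 - \left(-1331235 - 1176592\right) \left(1059535 - 306964\right) = 2133253 - \left(-2507827\right) 752571 = 2133253 - -1887317873217 = 2133253 + 1887317873217 = 1887320006470$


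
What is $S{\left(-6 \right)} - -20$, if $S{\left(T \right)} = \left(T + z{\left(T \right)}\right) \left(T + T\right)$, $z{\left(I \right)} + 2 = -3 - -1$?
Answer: $140$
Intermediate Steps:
$z{\left(I \right)} = -4$ ($z{\left(I \right)} = -2 - 2 = -4$)
$S{\left(T \right)} = 2 T \left(-4 + T\right)$ ($S{\left(T \right)} = \left(T - 4\right) \left(T + T\right) = \left(-4 + T\right) 2 T = 2 T \left(-4 + T\right)$)
$S{\left(-6 \right)} - -20 = 2 \left(-6\right) \left(-4 - 6\right) - -20 = 2 \left(-6\right) \left(-10\right) + \left(-83 + 103\right) = 120 + 20 = 140$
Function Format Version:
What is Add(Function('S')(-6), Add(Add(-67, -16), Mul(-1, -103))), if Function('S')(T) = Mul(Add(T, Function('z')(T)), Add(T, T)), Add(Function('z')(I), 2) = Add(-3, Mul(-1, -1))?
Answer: 140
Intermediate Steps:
Function('z')(I) = -4 (Function('z')(I) = Add(-2, Add(-3, Mul(-1, -1))) = Add(-2, Add(-3, 1)) = Add(-2, -2) = -4)
Function('S')(T) = Mul(2, T, Add(-4, T)) (Function('S')(T) = Mul(Add(T, -4), Add(T, T)) = Mul(Add(-4, T), Mul(2, T)) = Mul(2, T, Add(-4, T)))
Add(Function('S')(-6), Add(Add(-67, -16), Mul(-1, -103))) = Add(Mul(2, -6, Add(-4, -6)), Add(Add(-67, -16), Mul(-1, -103))) = Add(Mul(2, -6, -10), Add(-83, 103)) = Add(120, 20) = 140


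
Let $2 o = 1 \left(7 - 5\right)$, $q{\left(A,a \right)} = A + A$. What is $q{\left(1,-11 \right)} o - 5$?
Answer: $-3$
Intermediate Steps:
$q{\left(A,a \right)} = 2 A$
$o = 1$ ($o = \frac{1 \left(7 - 5\right)}{2} = \frac{1 \cdot 2}{2} = \frac{1}{2} \cdot 2 = 1$)
$q{\left(1,-11 \right)} o - 5 = 2 \cdot 1 \cdot 1 - 5 = 2 \cdot 1 - 5 = 2 - 5 = -3$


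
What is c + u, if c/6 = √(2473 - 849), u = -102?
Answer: -102 + 12*√406 ≈ 139.79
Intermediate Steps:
c = 12*√406 (c = 6*√(2473 - 849) = 6*√1624 = 6*(2*√406) = 12*√406 ≈ 241.79)
c + u = 12*√406 - 102 = -102 + 12*√406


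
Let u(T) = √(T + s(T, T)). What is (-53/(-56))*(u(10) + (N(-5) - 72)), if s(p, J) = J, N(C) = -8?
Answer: -530/7 + 53*√5/28 ≈ -71.482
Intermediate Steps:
u(T) = √2*√T (u(T) = √(T + T) = √(2*T) = √2*√T)
(-53/(-56))*(u(10) + (N(-5) - 72)) = (-53/(-56))*(√2*√10 + (-8 - 72)) = (-53*(-1/56))*(2*√5 - 80) = 53*(-80 + 2*√5)/56 = -530/7 + 53*√5/28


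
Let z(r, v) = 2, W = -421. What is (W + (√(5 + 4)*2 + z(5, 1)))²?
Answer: 170569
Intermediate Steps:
(W + (√(5 + 4)*2 + z(5, 1)))² = (-421 + (√(5 + 4)*2 + 2))² = (-421 + (√9*2 + 2))² = (-421 + (3*2 + 2))² = (-421 + (6 + 2))² = (-421 + 8)² = (-413)² = 170569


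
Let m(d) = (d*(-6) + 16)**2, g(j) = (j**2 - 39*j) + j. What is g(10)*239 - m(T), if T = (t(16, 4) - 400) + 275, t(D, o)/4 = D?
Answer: -212844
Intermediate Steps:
t(D, o) = 4*D
g(j) = j**2 - 38*j
T = -61 (T = (4*16 - 400) + 275 = (64 - 400) + 275 = -336 + 275 = -61)
m(d) = (16 - 6*d)**2 (m(d) = (-6*d + 16)**2 = (16 - 6*d)**2)
g(10)*239 - m(T) = (10*(-38 + 10))*239 - 4*(-8 + 3*(-61))**2 = (10*(-28))*239 - 4*(-8 - 183)**2 = -280*239 - 4*(-191)**2 = -66920 - 4*36481 = -66920 - 1*145924 = -66920 - 145924 = -212844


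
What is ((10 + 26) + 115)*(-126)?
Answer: -19026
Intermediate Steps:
((10 + 26) + 115)*(-126) = (36 + 115)*(-126) = 151*(-126) = -19026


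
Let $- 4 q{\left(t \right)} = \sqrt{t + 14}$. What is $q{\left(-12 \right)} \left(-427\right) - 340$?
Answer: $-340 + \frac{427 \sqrt{2}}{4} \approx -189.03$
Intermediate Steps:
$q{\left(t \right)} = - \frac{\sqrt{14 + t}}{4}$ ($q{\left(t \right)} = - \frac{\sqrt{t + 14}}{4} = - \frac{\sqrt{14 + t}}{4}$)
$q{\left(-12 \right)} \left(-427\right) - 340 = - \frac{\sqrt{14 - 12}}{4} \left(-427\right) - 340 = - \frac{\sqrt{2}}{4} \left(-427\right) - 340 = \frac{427 \sqrt{2}}{4} - 340 = -340 + \frac{427 \sqrt{2}}{4}$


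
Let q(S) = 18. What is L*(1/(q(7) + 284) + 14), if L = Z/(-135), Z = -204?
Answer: 143786/6795 ≈ 21.161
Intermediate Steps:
L = 68/45 (L = -204/(-135) = -204*(-1/135) = 68/45 ≈ 1.5111)
L*(1/(q(7) + 284) + 14) = 68*(1/(18 + 284) + 14)/45 = 68*(1/302 + 14)/45 = (68/45)*(4229/302) = 143786/6795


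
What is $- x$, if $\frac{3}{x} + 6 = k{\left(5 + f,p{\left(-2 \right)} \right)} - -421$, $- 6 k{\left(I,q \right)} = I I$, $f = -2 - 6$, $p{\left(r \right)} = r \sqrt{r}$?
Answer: $- \frac{6}{827} \approx -0.0072551$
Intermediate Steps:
$p{\left(r \right)} = r^{\frac{3}{2}}$
$f = -8$ ($f = -2 - 6 = -8$)
$k{\left(I,q \right)} = - \frac{I^{2}}{6}$ ($k{\left(I,q \right)} = - \frac{I I}{6} = - \frac{I^{2}}{6}$)
$x = \frac{6}{827}$ ($x = \frac{3}{-6 - \left(-421 + \frac{\left(5 - 8\right)^{2}}{6}\right)} = \frac{3}{-6 + \left(- \frac{\left(-3\right)^{2}}{6} + 421\right)} = \frac{3}{-6 + \left(\left(- \frac{1}{6}\right) 9 + 421\right)} = \frac{3}{-6 + \left(- \frac{3}{2} + 421\right)} = \frac{3}{-6 + \frac{839}{2}} = \frac{3}{\frac{827}{2}} = 3 \cdot \frac{2}{827} = \frac{6}{827} \approx 0.0072551$)
$- x = \left(-1\right) \frac{6}{827} = - \frac{6}{827}$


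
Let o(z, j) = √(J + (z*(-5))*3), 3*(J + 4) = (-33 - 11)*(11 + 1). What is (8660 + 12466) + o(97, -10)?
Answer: 21126 + I*√1635 ≈ 21126.0 + 40.435*I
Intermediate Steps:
J = -180 (J = -4 + ((-33 - 11)*(11 + 1))/3 = -4 + (-44*12)/3 = -4 + (⅓)*(-528) = -4 - 176 = -180)
o(z, j) = √(-180 - 15*z) (o(z, j) = √(-180 + (z*(-5))*3) = √(-180 - 5*z*3) = √(-180 - 15*z))
(8660 + 12466) + o(97, -10) = (8660 + 12466) + √(-180 - 15*97) = 21126 + √(-180 - 1455) = 21126 + √(-1635) = 21126 + I*√1635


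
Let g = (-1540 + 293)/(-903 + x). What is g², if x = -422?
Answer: 1555009/1755625 ≈ 0.88573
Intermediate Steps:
g = 1247/1325 (g = (-1540 + 293)/(-903 - 422) = -1247/(-1325) = -1247*(-1/1325) = 1247/1325 ≈ 0.94113)
g² = (1247/1325)² = 1555009/1755625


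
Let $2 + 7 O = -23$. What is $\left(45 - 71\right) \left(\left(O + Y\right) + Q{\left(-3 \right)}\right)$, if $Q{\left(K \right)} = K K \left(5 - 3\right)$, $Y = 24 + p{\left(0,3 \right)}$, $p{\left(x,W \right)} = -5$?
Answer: $- \frac{6084}{7} \approx -869.14$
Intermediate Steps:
$O = - \frac{25}{7}$ ($O = - \frac{2}{7} + \frac{1}{7} \left(-23\right) = - \frac{2}{7} - \frac{23}{7} = - \frac{25}{7} \approx -3.5714$)
$Y = 19$ ($Y = 24 - 5 = 19$)
$Q{\left(K \right)} = 2 K^{2}$ ($Q{\left(K \right)} = K^{2} \left(5 - 3\right) = K^{2} \cdot 2 = 2 K^{2}$)
$\left(45 - 71\right) \left(\left(O + Y\right) + Q{\left(-3 \right)}\right) = \left(45 - 71\right) \left(\left(- \frac{25}{7} + 19\right) + 2 \left(-3\right)^{2}\right) = - 26 \left(\frac{108}{7} + 2 \cdot 9\right) = - 26 \left(\frac{108}{7} + 18\right) = \left(-26\right) \frac{234}{7} = - \frac{6084}{7}$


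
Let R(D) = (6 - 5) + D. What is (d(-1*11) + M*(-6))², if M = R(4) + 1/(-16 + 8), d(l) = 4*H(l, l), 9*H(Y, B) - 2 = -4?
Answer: 1177225/1296 ≈ 908.35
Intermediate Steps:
R(D) = 1 + D
H(Y, B) = -2/9 (H(Y, B) = 2/9 + (⅑)*(-4) = 2/9 - 4/9 = -2/9)
d(l) = -8/9 (d(l) = 4*(-2/9) = -8/9)
M = 39/8 (M = (1 + 4) + 1/(-16 + 8) = 5 + 1/(-8) = 5 - ⅛ = 39/8 ≈ 4.8750)
(d(-1*11) + M*(-6))² = (-8/9 + (39/8)*(-6))² = (-8/9 - 117/4)² = (-1085/36)² = 1177225/1296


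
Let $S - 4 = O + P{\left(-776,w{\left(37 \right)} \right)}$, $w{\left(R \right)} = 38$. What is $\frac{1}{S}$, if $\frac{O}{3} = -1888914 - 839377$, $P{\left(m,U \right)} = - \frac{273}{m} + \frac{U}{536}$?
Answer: $- \frac{51992}{425547687071} \approx -1.2218 \cdot 10^{-7}$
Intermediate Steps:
$P{\left(m,U \right)} = - \frac{273}{m} + \frac{U}{536}$ ($P{\left(m,U \right)} = - \frac{273}{m} + U \frac{1}{536} = - \frac{273}{m} + \frac{U}{536}$)
$O = -8184873$ ($O = 3 \left(-1888914 - 839377\right) = 3 \left(-2728291\right) = -8184873$)
$S = - \frac{425547687071}{51992}$ ($S = 4 - \left(\frac{2193545945}{268} - \frac{273}{776}\right) = 4 + \left(-8184873 + \left(\left(-273\right) \left(- \frac{1}{776}\right) + \frac{19}{268}\right)\right) = 4 + \left(-8184873 + \left(\frac{273}{776} + \frac{19}{268}\right)\right) = 4 + \left(-8184873 + \frac{21977}{51992}\right) = 4 - \frac{425547895039}{51992} = - \frac{425547687071}{51992} \approx -8.1849 \cdot 10^{6}$)
$\frac{1}{S} = \frac{1}{- \frac{425547687071}{51992}} = - \frac{51992}{425547687071}$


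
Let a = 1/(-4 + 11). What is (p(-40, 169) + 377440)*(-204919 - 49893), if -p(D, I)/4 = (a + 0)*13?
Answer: -673220438736/7 ≈ -9.6174e+10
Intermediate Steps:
a = ⅐ (a = 1/7 = ⅐ ≈ 0.14286)
p(D, I) = -52/7 (p(D, I) = -4*(⅐ + 0)*13 = -4*13/7 = -52/7)
(p(-40, 169) + 377440)*(-204919 - 49893) = (-52/7 + 377440)*(-204919 - 49893) = (2642028/7)*(-254812) = -673220438736/7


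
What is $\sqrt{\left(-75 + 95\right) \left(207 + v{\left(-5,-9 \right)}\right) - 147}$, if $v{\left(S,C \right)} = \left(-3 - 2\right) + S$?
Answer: $\sqrt{3793} \approx 61.587$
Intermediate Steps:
$v{\left(S,C \right)} = -5 + S$
$\sqrt{\left(-75 + 95\right) \left(207 + v{\left(-5,-9 \right)}\right) - 147} = \sqrt{\left(-75 + 95\right) \left(207 - 10\right) - 147} = \sqrt{20 \left(207 - 10\right) - 147} = \sqrt{20 \cdot 197 - 147} = \sqrt{3940 - 147} = \sqrt{3793}$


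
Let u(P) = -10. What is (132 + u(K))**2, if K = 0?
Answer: 14884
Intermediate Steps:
(132 + u(K))**2 = (132 - 10)**2 = 122**2 = 14884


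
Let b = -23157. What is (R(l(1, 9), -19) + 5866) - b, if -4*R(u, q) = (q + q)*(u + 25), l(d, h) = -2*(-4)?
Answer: 58673/2 ≈ 29337.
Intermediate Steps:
l(d, h) = 8
R(u, q) = -q*(25 + u)/2 (R(u, q) = -(q + q)*(u + 25)/4 = -2*q*(25 + u)/4 = -q*(25 + u)/2)
(R(l(1, 9), -19) + 5866) - b = (-½*(-19)*(25 + 8) + 5866) - 1*(-23157) = (-½*(-19)*33 + 5866) + 23157 = (627/2 + 5866) + 23157 = 12359/2 + 23157 = 58673/2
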